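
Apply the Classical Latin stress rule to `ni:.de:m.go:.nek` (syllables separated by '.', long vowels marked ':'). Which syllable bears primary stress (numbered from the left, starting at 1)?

3

Classical Latin: stress the penult if heavy (long vowel or closed), else the antepenult.
Weights: 2 de:m H, 3 go: H, 4 nek H.
The penult (syllable 3, go:) is heavy, so it takes stress.
Stress on syllable 3: ni:.de:m.ˈgo:.nek.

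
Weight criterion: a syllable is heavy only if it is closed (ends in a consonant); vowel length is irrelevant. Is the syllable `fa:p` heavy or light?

`fa:p`: long vowel, closed (coda /p/). Closed (coda /p/) → heavy.

heavy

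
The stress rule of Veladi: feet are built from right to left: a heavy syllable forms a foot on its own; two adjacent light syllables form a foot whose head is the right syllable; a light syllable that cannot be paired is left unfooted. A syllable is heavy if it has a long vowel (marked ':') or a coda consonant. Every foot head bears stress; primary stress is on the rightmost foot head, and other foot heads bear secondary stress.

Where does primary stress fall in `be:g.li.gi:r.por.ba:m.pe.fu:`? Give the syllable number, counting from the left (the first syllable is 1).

7

Weights: 1 be:g H, 2 li L, 3 gi:r H, 4 por H, 5 ba:m H, 6 pe L, 7 fu: H.
Parse right to left (heavy = foot alone; LL = one foot; stranded L unfooted): (ˈbe:g) li (ˈgi:r) (ˈpor) (ˈba:m) pe (ˈfu:).
Foot heads: 1, 3, 4, 5, 7.
Primary stress on the rightmost head = syllable 7.
Primary stress: syllable 7 → be:g.li.gi:r.por.ba:m.pe.ˈfu:.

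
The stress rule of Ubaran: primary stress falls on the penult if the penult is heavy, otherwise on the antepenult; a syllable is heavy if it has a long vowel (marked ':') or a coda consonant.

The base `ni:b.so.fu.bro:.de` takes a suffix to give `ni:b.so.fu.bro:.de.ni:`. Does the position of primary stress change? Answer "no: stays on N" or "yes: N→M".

no: stays on 4

Base `ni:b.so.fu.bro:.de` (5 syllables):
  Weights: 3 fu L, 4 bro: H, 5 de L.
  The penult (syllable 4, bro:) is heavy, so it takes stress.
  → primary stress on syllable 4.
Suffixed `ni:b.so.fu.bro:.de.ni:` (6 syllables):
  Weights: 4 bro: H, 5 de L, 6 ni: H.
  The penult (syllable 5, de) is light, so stress falls on the antepenult (syllable 4, bro:).
  → primary stress on syllable 4.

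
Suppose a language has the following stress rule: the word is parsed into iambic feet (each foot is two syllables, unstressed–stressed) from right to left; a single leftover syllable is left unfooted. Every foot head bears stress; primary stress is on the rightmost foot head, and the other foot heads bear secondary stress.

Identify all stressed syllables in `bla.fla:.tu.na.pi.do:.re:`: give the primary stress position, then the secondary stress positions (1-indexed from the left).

primary 7, secondary 3, 5

Parse right to left into iambic (σˈσ) feet: bla (fla:.ˈtu) (na.ˈpi) (do:.ˈre:). Syllable 1 is left unfooted.
Foot heads (stressed positions): 3, 5, 7.
End Rule Rightmost: primary stress on the rightmost head = syllable 7.
Secondary stress on 3, 5: bla.fla:.ˌtu.na.ˌpi.do:.ˈre:.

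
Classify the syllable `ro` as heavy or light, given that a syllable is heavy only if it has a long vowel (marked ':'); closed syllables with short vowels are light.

light

`ro`: short vowel, open (no coda). Short vowel → light.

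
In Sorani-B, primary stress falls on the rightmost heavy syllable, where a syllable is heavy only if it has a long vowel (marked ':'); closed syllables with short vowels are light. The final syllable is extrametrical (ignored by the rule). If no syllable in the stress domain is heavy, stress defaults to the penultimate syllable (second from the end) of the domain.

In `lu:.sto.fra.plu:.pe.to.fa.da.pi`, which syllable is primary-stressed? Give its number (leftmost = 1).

The final syllable (9, pi) is extrametrical; the stress domain is syllables 1–8.
Weights: 1 lu: H, 2 sto L, 3 fra L, 4 plu: H, 5 pe L, 6 to L, 7 fa L, 8 da L.
Heavy syllables in the domain: 1, 4. The rightmost is syllable 4 (plu:).
Primary stress: syllable 4 → lu:.sto.fra.ˈplu:.pe.to.fa.da.pi.

4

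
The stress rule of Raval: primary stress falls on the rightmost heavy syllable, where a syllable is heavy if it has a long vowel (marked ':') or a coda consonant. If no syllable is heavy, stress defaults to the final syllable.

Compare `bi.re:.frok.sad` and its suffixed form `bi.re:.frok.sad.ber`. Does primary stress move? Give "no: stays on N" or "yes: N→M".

Base `bi.re:.frok.sad` (4 syllables):
  Weights: 1 bi L, 2 re: H, 3 frok H, 4 sad H.
  Heavy syllables in the domain: 2, 3, 4. The rightmost is syllable 4 (sad).
  → primary stress on syllable 4.
Suffixed `bi.re:.frok.sad.ber` (5 syllables):
  Weights: 1 bi L, 2 re: H, 3 frok H, 4 sad H, 5 ber H.
  Heavy syllables in the domain: 2, 3, 4, 5. The rightmost is syllable 5 (ber).
  → primary stress on syllable 5.

yes: 4→5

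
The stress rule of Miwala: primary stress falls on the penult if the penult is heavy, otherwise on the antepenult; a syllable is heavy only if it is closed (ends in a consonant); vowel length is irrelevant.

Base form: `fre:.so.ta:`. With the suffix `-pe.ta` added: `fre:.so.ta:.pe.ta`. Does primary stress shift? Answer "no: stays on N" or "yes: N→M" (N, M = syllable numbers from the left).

yes: 1→3

Base `fre:.so.ta:` (3 syllables):
  Weights: 1 fre: L, 2 so L, 3 ta: L.
  The penult (syllable 2, so) is light, so stress falls on the antepenult (syllable 1, fre:).
  → primary stress on syllable 1.
Suffixed `fre:.so.ta:.pe.ta` (5 syllables):
  Weights: 3 ta: L, 4 pe L, 5 ta L.
  The penult (syllable 4, pe) is light, so stress falls on the antepenult (syllable 3, ta:).
  → primary stress on syllable 3.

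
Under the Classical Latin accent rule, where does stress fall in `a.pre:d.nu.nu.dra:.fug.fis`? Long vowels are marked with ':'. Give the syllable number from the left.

Classical Latin: stress the penult if heavy (long vowel or closed), else the antepenult.
Weights: 5 dra: H, 6 fug H, 7 fis H.
The penult (syllable 6, fug) is heavy, so it takes stress.
Stress on syllable 6: a.pre:d.nu.nu.dra:.ˈfug.fis.

6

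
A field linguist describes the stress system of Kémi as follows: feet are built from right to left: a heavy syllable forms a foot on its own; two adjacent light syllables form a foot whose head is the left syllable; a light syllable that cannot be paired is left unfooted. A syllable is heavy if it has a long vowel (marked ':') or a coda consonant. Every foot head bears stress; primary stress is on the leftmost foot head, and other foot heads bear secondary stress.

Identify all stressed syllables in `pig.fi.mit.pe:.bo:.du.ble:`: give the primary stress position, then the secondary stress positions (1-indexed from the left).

primary 1, secondary 3, 4, 5, 7

Weights: 1 pig H, 2 fi L, 3 mit H, 4 pe: H, 5 bo: H, 6 du L, 7 ble: H.
Parse right to left (heavy = foot alone; LL = one foot; stranded L unfooted): (ˈpig) fi (ˈmit) (ˈpe:) (ˈbo:) du (ˈble:).
Foot heads: 1, 3, 4, 5, 7.
Primary stress on the leftmost head = syllable 1.
Secondary stress on 3, 4, 5, 7: ˈpig.fi.ˌmit.ˌpe:.ˌbo:.du.ˌble:.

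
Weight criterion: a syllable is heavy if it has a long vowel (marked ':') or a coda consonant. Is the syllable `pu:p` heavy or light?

heavy

`pu:p`: long vowel, closed (coda /p/). Long vowel and closed → heavy.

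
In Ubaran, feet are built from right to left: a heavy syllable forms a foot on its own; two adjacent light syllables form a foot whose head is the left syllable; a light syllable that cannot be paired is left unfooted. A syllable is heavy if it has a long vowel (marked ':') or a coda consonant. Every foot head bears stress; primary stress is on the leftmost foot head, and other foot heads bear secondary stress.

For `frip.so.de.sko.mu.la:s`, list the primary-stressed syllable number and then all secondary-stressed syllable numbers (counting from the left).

Weights: 1 frip H, 2 so L, 3 de L, 4 sko L, 5 mu L, 6 la:s H.
Parse right to left (heavy = foot alone; LL = one foot; stranded L unfooted): (ˈfrip) (ˈso.de) (ˈsko.mu) (ˈla:s).
Foot heads: 1, 2, 4, 6.
Primary stress on the leftmost head = syllable 1.
Secondary stress on 2, 4, 6: ˈfrip.ˌso.de.ˌsko.mu.ˌla:s.

primary 1, secondary 2, 4, 6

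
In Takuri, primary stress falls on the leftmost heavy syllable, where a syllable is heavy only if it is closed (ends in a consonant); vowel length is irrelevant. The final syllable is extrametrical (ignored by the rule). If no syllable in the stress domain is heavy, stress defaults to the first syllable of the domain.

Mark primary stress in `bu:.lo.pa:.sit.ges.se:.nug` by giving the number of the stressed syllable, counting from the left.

4

The final syllable (7, nug) is extrametrical; the stress domain is syllables 1–6.
Weights: 1 bu: L, 2 lo L, 3 pa: L, 4 sit H, 5 ges H, 6 se: L.
Heavy syllables in the domain: 4, 5. The leftmost is syllable 4 (sit).
Primary stress: syllable 4 → bu:.lo.pa:.ˈsit.ges.se:.nug.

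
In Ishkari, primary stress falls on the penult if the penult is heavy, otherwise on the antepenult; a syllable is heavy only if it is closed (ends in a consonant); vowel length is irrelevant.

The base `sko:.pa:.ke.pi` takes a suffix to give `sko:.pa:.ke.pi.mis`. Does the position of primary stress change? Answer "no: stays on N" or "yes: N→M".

yes: 2→3

Base `sko:.pa:.ke.pi` (4 syllables):
  Weights: 2 pa: L, 3 ke L, 4 pi L.
  The penult (syllable 3, ke) is light, so stress falls on the antepenult (syllable 2, pa:).
  → primary stress on syllable 2.
Suffixed `sko:.pa:.ke.pi.mis` (5 syllables):
  Weights: 3 ke L, 4 pi L, 5 mis H.
  The penult (syllable 4, pi) is light, so stress falls on the antepenult (syllable 3, ke).
  → primary stress on syllable 3.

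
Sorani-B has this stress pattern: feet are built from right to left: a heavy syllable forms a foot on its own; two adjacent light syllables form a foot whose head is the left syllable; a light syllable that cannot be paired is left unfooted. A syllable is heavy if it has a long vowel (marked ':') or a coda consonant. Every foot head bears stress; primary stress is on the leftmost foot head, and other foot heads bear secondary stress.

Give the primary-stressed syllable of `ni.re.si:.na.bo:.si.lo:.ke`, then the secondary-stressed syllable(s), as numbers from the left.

primary 1, secondary 3, 5, 7

Weights: 1 ni L, 2 re L, 3 si: H, 4 na L, 5 bo: H, 6 si L, 7 lo: H, 8 ke L.
Parse right to left (heavy = foot alone; LL = one foot; stranded L unfooted): (ˈni.re) (ˈsi:) na (ˈbo:) si (ˈlo:) ke.
Foot heads: 1, 3, 5, 7.
Primary stress on the leftmost head = syllable 1.
Secondary stress on 3, 5, 7: ˈni.re.ˌsi:.na.ˌbo:.si.ˌlo:.ke.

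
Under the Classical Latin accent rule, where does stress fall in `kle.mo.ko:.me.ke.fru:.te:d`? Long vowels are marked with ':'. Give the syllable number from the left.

6

Classical Latin: stress the penult if heavy (long vowel or closed), else the antepenult.
Weights: 5 ke L, 6 fru: H, 7 te:d H.
The penult (syllable 6, fru:) is heavy, so it takes stress.
Stress on syllable 6: kle.mo.ko:.me.ke.ˈfru:.te:d.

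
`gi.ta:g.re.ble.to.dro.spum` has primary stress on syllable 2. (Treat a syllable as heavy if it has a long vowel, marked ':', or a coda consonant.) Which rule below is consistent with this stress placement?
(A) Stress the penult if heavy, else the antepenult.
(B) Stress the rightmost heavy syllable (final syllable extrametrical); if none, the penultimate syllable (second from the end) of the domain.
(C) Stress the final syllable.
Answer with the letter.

Rule A → syllable 5 (observed: 2).
Rule B → syllable 2 ✓.
Rule C → syllable 7 (observed: 2).

B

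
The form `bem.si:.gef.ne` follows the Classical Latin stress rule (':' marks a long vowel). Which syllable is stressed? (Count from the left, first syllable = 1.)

3

Classical Latin: stress the penult if heavy (long vowel or closed), else the antepenult.
Weights: 2 si: H, 3 gef H, 4 ne L.
The penult (syllable 3, gef) is heavy, so it takes stress.
Stress on syllable 3: bem.si:.ˈgef.ne.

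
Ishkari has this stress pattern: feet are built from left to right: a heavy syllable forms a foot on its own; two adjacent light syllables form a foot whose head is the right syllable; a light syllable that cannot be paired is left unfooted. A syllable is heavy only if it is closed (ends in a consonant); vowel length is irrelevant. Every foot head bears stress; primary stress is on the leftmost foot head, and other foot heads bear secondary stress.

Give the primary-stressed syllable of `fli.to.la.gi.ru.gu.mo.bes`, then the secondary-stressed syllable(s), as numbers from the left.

Weights: 1 fli L, 2 to L, 3 la L, 4 gi L, 5 ru L, 6 gu L, 7 mo L, 8 bes H.
Parse left to right (heavy = foot alone; LL = one foot; stranded L unfooted): (fli.ˈto) (la.ˈgi) (ru.ˈgu) mo (ˈbes).
Foot heads: 2, 4, 6, 8.
Primary stress on the leftmost head = syllable 2.
Secondary stress on 4, 6, 8: fli.ˈto.la.ˌgi.ru.ˌgu.mo.ˌbes.

primary 2, secondary 4, 6, 8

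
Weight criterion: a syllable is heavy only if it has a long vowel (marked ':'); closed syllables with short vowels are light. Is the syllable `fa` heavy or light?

`fa`: short vowel, open (no coda). Short vowel → light.

light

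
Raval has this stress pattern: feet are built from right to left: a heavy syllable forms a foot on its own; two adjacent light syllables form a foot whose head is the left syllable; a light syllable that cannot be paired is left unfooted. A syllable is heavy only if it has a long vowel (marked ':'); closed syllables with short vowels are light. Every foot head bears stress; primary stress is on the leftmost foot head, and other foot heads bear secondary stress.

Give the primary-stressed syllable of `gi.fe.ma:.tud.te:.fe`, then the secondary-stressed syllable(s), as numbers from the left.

primary 1, secondary 3, 5

Weights: 1 gi L, 2 fe L, 3 ma: H, 4 tud L, 5 te: H, 6 fe L.
Parse right to left (heavy = foot alone; LL = one foot; stranded L unfooted): (ˈgi.fe) (ˈma:) tud (ˈte:) fe.
Foot heads: 1, 3, 5.
Primary stress on the leftmost head = syllable 1.
Secondary stress on 3, 5: ˈgi.fe.ˌma:.tud.ˌte:.fe.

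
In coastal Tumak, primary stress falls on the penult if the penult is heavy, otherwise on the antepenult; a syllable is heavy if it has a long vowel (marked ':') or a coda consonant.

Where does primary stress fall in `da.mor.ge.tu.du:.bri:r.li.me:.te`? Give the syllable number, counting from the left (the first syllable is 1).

8

Weights: 7 li L, 8 me: H, 9 te L.
The penult (syllable 8, me:) is heavy, so it takes stress.
Primary stress: syllable 8 → da.mor.ge.tu.du:.bri:r.li.ˈme:.te.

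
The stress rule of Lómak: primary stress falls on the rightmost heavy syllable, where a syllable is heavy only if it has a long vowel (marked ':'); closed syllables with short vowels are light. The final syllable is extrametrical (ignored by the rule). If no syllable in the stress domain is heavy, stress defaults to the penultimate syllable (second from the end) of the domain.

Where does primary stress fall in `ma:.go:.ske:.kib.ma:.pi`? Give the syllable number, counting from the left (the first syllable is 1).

The final syllable (6, pi) is extrametrical; the stress domain is syllables 1–5.
Weights: 1 ma: H, 2 go: H, 3 ske: H, 4 kib L, 5 ma: H.
Heavy syllables in the domain: 1, 2, 3, 5. The rightmost is syllable 5 (ma:).
Primary stress: syllable 5 → ma:.go:.ske:.kib.ˈma:.pi.

5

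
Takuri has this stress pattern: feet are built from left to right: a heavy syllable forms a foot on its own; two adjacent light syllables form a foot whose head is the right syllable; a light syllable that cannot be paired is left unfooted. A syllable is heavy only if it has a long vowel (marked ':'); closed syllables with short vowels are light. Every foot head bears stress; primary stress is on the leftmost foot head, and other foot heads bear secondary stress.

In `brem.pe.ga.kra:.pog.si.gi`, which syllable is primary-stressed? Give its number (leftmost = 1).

Weights: 1 brem L, 2 pe L, 3 ga L, 4 kra: H, 5 pog L, 6 si L, 7 gi L.
Parse left to right (heavy = foot alone; LL = one foot; stranded L unfooted): (brem.ˈpe) ga (ˈkra:) (pog.ˈsi) gi.
Foot heads: 2, 4, 6.
Primary stress on the leftmost head = syllable 2.
Primary stress: syllable 2 → brem.ˈpe.ga.kra:.pog.si.gi.

2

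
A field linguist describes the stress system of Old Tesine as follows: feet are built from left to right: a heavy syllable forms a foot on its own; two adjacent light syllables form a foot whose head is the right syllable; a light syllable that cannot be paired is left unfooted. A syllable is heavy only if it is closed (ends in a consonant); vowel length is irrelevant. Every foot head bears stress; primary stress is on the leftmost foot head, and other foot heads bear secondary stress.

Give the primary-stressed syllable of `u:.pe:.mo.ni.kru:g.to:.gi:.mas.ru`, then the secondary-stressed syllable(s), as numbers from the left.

Weights: 1 u: L, 2 pe: L, 3 mo L, 4 ni L, 5 kru:g H, 6 to: L, 7 gi: L, 8 mas H, 9 ru L.
Parse left to right (heavy = foot alone; LL = one foot; stranded L unfooted): (u:.ˈpe:) (mo.ˈni) (ˈkru:g) (to:.ˈgi:) (ˈmas) ru.
Foot heads: 2, 4, 5, 7, 8.
Primary stress on the leftmost head = syllable 2.
Secondary stress on 4, 5, 7, 8: u:.ˈpe:.mo.ˌni.ˌkru:g.to:.ˌgi:.ˌmas.ru.

primary 2, secondary 4, 5, 7, 8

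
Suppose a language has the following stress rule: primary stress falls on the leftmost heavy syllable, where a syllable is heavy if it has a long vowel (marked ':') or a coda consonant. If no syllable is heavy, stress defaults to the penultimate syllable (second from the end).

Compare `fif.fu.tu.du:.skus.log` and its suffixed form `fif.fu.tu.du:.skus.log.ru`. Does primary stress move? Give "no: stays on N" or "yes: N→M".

no: stays on 1

Base `fif.fu.tu.du:.skus.log` (6 syllables):
  Weights: 1 fif H, 2 fu L, 3 tu L, 4 du: H, 5 skus H, 6 log H.
  Heavy syllables in the domain: 1, 4, 5, 6. The leftmost is syllable 1 (fif).
  → primary stress on syllable 1.
Suffixed `fif.fu.tu.du:.skus.log.ru` (7 syllables):
  Weights: 1 fif H, 2 fu L, 3 tu L, 4 du: H, 5 skus H, 6 log H, 7 ru L.
  Heavy syllables in the domain: 1, 4, 5, 6. The leftmost is syllable 1 (fif).
  → primary stress on syllable 1.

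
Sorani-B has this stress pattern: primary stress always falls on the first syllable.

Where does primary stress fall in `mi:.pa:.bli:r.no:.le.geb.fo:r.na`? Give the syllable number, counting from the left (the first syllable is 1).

1

The word has 8 syllables; the first syllable is syllable 1 (mi:).
Primary stress: syllable 1 → ˈmi:.pa:.bli:r.no:.le.geb.fo:r.na.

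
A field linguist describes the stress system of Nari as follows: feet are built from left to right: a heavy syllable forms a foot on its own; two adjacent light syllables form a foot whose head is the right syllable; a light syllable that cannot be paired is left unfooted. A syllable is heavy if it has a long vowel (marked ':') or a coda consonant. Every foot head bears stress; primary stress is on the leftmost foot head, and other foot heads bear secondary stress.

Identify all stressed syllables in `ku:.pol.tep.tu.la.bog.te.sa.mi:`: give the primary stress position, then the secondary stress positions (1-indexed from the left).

Weights: 1 ku: H, 2 pol H, 3 tep H, 4 tu L, 5 la L, 6 bog H, 7 te L, 8 sa L, 9 mi: H.
Parse left to right (heavy = foot alone; LL = one foot; stranded L unfooted): (ˈku:) (ˈpol) (ˈtep) (tu.ˈla) (ˈbog) (te.ˈsa) (ˈmi:).
Foot heads: 1, 2, 3, 5, 6, 8, 9.
Primary stress on the leftmost head = syllable 1.
Secondary stress on 2, 3, 5, 6, 8, 9: ˈku:.ˌpol.ˌtep.tu.ˌla.ˌbog.te.ˌsa.ˌmi:.

primary 1, secondary 2, 3, 5, 6, 8, 9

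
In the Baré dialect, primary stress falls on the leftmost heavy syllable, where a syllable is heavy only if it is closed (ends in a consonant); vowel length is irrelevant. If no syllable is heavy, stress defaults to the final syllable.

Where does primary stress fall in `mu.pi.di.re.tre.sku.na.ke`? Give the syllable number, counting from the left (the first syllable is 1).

8

Weights: 1 mu L, 2 pi L, 3 di L, 4 re L, 5 tre L, 6 sku L, 7 na L, 8 ke L.
No heavy syllable in the domain; default to the final syllable = syllable 8.
Primary stress: syllable 8 → mu.pi.di.re.tre.sku.na.ˈke.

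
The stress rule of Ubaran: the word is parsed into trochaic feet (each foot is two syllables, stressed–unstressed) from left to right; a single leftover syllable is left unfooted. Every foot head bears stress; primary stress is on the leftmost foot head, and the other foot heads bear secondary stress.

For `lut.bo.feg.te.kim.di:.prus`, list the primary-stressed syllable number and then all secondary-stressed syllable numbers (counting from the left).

primary 1, secondary 3, 5

Parse left to right into trochaic (ˈσσ) feet: (ˈlut.bo) (ˈfeg.te) (ˈkim.di:) prus. Syllable 7 is left unfooted.
Foot heads (stressed positions): 1, 3, 5.
End Rule Leftmost: primary stress on the leftmost head = syllable 1.
Secondary stress on 3, 5: ˈlut.bo.ˌfeg.te.ˌkim.di:.prus.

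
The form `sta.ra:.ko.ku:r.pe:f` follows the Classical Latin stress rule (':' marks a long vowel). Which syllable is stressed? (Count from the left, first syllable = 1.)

Classical Latin: stress the penult if heavy (long vowel or closed), else the antepenult.
Weights: 3 ko L, 4 ku:r H, 5 pe:f H.
The penult (syllable 4, ku:r) is heavy, so it takes stress.
Stress on syllable 4: sta.ra:.ko.ˈku:r.pe:f.

4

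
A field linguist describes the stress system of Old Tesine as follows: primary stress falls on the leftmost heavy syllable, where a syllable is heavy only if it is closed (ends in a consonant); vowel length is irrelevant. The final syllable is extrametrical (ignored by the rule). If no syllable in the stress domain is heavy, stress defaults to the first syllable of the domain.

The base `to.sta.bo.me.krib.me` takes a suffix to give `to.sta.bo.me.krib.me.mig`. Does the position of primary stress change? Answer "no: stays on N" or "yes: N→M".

Base `to.sta.bo.me.krib.me` (6 syllables):
  The final syllable (6, me) is extrametrical; the stress domain is syllables 1–5.
  Weights: 1 to L, 2 sta L, 3 bo L, 4 me L, 5 krib H.
  Heavy syllables in the domain: 5. The leftmost is syllable 5 (krib).
  → primary stress on syllable 5.
Suffixed `to.sta.bo.me.krib.me.mig` (7 syllables):
  The final syllable (7, mig) is extrametrical; the stress domain is syllables 1–6.
  Weights: 1 to L, 2 sta L, 3 bo L, 4 me L, 5 krib H, 6 me L.
  Heavy syllables in the domain: 5. The leftmost is syllable 5 (krib).
  → primary stress on syllable 5.

no: stays on 5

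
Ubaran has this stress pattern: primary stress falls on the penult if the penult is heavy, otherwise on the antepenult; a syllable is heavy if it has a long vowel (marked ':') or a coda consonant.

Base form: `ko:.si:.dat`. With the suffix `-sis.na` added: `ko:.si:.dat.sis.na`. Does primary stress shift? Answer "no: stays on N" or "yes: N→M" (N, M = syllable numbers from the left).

yes: 2→4

Base `ko:.si:.dat` (3 syllables):
  Weights: 1 ko: H, 2 si: H, 3 dat H.
  The penult (syllable 2, si:) is heavy, so it takes stress.
  → primary stress on syllable 2.
Suffixed `ko:.si:.dat.sis.na` (5 syllables):
  Weights: 3 dat H, 4 sis H, 5 na L.
  The penult (syllable 4, sis) is heavy, so it takes stress.
  → primary stress on syllable 4.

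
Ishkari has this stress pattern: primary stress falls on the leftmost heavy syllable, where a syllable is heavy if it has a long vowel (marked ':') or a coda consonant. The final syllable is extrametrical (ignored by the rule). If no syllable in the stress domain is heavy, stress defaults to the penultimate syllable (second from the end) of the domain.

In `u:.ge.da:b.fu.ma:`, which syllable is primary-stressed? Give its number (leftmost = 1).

The final syllable (5, ma:) is extrametrical; the stress domain is syllables 1–4.
Weights: 1 u: H, 2 ge L, 3 da:b H, 4 fu L.
Heavy syllables in the domain: 1, 3. The leftmost is syllable 1 (u:).
Primary stress: syllable 1 → ˈu:.ge.da:b.fu.ma:.

1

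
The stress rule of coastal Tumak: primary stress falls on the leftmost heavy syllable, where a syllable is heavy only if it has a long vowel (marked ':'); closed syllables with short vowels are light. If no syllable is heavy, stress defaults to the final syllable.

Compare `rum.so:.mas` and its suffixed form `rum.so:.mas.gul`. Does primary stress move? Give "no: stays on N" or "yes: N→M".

no: stays on 2

Base `rum.so:.mas` (3 syllables):
  Weights: 1 rum L, 2 so: H, 3 mas L.
  Heavy syllables in the domain: 2. The leftmost is syllable 2 (so:).
  → primary stress on syllable 2.
Suffixed `rum.so:.mas.gul` (4 syllables):
  Weights: 1 rum L, 2 so: H, 3 mas L, 4 gul L.
  Heavy syllables in the domain: 2. The leftmost is syllable 2 (so:).
  → primary stress on syllable 2.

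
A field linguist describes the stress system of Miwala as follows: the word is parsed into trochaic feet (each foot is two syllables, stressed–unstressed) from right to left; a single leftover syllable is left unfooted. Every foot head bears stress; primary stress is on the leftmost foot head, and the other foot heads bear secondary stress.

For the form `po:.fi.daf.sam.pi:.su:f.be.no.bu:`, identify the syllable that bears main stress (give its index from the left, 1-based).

Parse right to left into trochaic (ˈσσ) feet: po: (ˈfi.daf) (ˈsam.pi:) (ˈsu:f.be) (ˈno.bu:). Syllable 1 is left unfooted.
Foot heads (stressed positions): 2, 4, 6, 8.
End Rule Leftmost: primary stress on the leftmost head = syllable 2.
Primary stress: syllable 2 → po:.ˈfi.daf.sam.pi:.su:f.be.no.bu:.

2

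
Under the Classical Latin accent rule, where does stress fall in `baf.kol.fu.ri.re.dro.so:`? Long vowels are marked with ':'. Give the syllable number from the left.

Classical Latin: stress the penult if heavy (long vowel or closed), else the antepenult.
Weights: 5 re L, 6 dro L, 7 so: H.
The penult (syllable 6, dro) is light, so stress falls on the antepenult (syllable 5, re).
Stress on syllable 5: baf.kol.fu.ri.ˈre.dro.so:.

5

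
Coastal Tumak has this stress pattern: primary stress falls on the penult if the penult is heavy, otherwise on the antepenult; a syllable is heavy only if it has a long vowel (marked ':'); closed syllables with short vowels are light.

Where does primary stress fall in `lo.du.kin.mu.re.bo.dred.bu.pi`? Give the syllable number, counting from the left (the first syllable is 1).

Weights: 7 dred L, 8 bu L, 9 pi L.
The penult (syllable 8, bu) is light, so stress falls on the antepenult (syllable 7, dred).
Primary stress: syllable 7 → lo.du.kin.mu.re.bo.ˈdred.bu.pi.

7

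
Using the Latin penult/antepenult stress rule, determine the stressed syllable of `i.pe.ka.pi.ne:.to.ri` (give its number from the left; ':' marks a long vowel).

Classical Latin: stress the penult if heavy (long vowel or closed), else the antepenult.
Weights: 5 ne: H, 6 to L, 7 ri L.
The penult (syllable 6, to) is light, so stress falls on the antepenult (syllable 5, ne:).
Stress on syllable 5: i.pe.ka.pi.ˈne:.to.ri.

5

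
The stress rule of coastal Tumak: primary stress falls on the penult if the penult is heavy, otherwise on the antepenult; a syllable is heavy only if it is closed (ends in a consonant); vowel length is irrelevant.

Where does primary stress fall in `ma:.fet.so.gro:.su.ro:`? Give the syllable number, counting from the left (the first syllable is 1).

Weights: 4 gro: L, 5 su L, 6 ro: L.
The penult (syllable 5, su) is light, so stress falls on the antepenult (syllable 4, gro:).
Primary stress: syllable 4 → ma:.fet.so.ˈgro:.su.ro:.

4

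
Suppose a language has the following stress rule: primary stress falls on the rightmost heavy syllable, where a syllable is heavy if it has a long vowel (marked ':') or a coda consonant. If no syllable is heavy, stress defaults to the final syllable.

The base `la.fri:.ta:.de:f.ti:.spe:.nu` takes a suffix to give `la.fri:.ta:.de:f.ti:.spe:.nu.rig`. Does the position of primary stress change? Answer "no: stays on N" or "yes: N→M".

yes: 6→8

Base `la.fri:.ta:.de:f.ti:.spe:.nu` (7 syllables):
  Weights: 1 la L, 2 fri: H, 3 ta: H, 4 de:f H, 5 ti: H, 6 spe: H, 7 nu L.
  Heavy syllables in the domain: 2, 3, 4, 5, 6. The rightmost is syllable 6 (spe:).
  → primary stress on syllable 6.
Suffixed `la.fri:.ta:.de:f.ti:.spe:.nu.rig` (8 syllables):
  Weights: 1 la L, 2 fri: H, 3 ta: H, 4 de:f H, 5 ti: H, 6 spe: H, 7 nu L, 8 rig H.
  Heavy syllables in the domain: 2, 3, 4, 5, 6, 8. The rightmost is syllable 8 (rig).
  → primary stress on syllable 8.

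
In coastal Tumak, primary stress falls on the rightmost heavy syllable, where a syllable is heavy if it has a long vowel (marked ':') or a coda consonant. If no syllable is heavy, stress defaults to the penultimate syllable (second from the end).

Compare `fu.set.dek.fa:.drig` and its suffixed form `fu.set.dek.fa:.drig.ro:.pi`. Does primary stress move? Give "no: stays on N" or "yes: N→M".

yes: 5→6

Base `fu.set.dek.fa:.drig` (5 syllables):
  Weights: 1 fu L, 2 set H, 3 dek H, 4 fa: H, 5 drig H.
  Heavy syllables in the domain: 2, 3, 4, 5. The rightmost is syllable 5 (drig).
  → primary stress on syllable 5.
Suffixed `fu.set.dek.fa:.drig.ro:.pi` (7 syllables):
  Weights: 1 fu L, 2 set H, 3 dek H, 4 fa: H, 5 drig H, 6 ro: H, 7 pi L.
  Heavy syllables in the domain: 2, 3, 4, 5, 6. The rightmost is syllable 6 (ro:).
  → primary stress on syllable 6.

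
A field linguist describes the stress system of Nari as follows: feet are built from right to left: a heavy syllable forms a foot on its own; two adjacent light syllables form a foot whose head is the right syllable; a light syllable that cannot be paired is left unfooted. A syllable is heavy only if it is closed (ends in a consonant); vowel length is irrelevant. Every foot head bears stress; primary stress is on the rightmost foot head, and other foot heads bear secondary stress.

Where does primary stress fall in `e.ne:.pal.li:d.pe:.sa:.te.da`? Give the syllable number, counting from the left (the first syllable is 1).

8

Weights: 1 e L, 2 ne: L, 3 pal H, 4 li:d H, 5 pe: L, 6 sa: L, 7 te L, 8 da L.
Parse right to left (heavy = foot alone; LL = one foot; stranded L unfooted): (e.ˈne:) (ˈpal) (ˈli:d) (pe:.ˈsa:) (te.ˈda).
Foot heads: 2, 3, 4, 6, 8.
Primary stress on the rightmost head = syllable 8.
Primary stress: syllable 8 → e.ne:.pal.li:d.pe:.sa:.te.ˈda.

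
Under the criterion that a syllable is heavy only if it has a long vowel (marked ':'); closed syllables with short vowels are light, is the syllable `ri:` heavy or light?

heavy

`ri:`: long vowel, open (no coda). Long vowel → heavy.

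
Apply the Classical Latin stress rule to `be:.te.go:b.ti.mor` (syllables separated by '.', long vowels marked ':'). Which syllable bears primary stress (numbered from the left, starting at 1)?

Classical Latin: stress the penult if heavy (long vowel or closed), else the antepenult.
Weights: 3 go:b H, 4 ti L, 5 mor H.
The penult (syllable 4, ti) is light, so stress falls on the antepenult (syllable 3, go:b).
Stress on syllable 3: be:.te.ˈgo:b.ti.mor.

3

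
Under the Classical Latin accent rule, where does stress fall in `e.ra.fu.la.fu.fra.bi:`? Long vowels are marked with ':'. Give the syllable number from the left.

5

Classical Latin: stress the penult if heavy (long vowel or closed), else the antepenult.
Weights: 5 fu L, 6 fra L, 7 bi: H.
The penult (syllable 6, fra) is light, so stress falls on the antepenult (syllable 5, fu).
Stress on syllable 5: e.ra.fu.la.ˈfu.fra.bi:.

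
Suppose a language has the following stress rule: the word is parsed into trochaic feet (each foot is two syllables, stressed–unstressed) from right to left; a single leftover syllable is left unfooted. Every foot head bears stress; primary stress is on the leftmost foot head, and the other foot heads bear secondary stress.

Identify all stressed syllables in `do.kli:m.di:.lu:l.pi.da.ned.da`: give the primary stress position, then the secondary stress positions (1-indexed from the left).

primary 1, secondary 3, 5, 7

Parse right to left into trochaic (ˈσσ) feet: (ˈdo.kli:m) (ˈdi:.lu:l) (ˈpi.da) (ˈned.da).
Foot heads (stressed positions): 1, 3, 5, 7.
End Rule Leftmost: primary stress on the leftmost head = syllable 1.
Secondary stress on 3, 5, 7: ˈdo.kli:m.ˌdi:.lu:l.ˌpi.da.ˌned.da.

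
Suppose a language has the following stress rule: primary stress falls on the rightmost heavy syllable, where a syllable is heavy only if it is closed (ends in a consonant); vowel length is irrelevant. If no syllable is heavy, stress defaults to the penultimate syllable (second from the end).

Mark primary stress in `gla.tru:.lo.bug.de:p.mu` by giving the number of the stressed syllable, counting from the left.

Weights: 1 gla L, 2 tru: L, 3 lo L, 4 bug H, 5 de:p H, 6 mu L.
Heavy syllables in the domain: 4, 5. The rightmost is syllable 5 (de:p).
Primary stress: syllable 5 → gla.tru:.lo.bug.ˈde:p.mu.

5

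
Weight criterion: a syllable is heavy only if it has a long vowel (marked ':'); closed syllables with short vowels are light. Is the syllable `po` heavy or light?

light

`po`: short vowel, open (no coda). Short vowel → light.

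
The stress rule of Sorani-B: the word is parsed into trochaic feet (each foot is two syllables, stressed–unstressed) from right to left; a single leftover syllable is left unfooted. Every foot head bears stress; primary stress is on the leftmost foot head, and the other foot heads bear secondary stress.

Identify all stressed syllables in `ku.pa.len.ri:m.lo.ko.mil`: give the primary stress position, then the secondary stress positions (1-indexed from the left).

primary 2, secondary 4, 6

Parse right to left into trochaic (ˈσσ) feet: ku (ˈpa.len) (ˈri:m.lo) (ˈko.mil). Syllable 1 is left unfooted.
Foot heads (stressed positions): 2, 4, 6.
End Rule Leftmost: primary stress on the leftmost head = syllable 2.
Secondary stress on 4, 6: ku.ˈpa.len.ˌri:m.lo.ˌko.mil.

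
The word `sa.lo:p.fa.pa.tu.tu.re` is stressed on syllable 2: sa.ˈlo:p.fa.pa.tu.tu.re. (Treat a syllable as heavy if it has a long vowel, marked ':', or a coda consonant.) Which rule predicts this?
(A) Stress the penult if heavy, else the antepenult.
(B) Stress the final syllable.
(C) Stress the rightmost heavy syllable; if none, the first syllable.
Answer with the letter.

Rule A → syllable 5 (observed: 2).
Rule B → syllable 7 (observed: 2).
Rule C → syllable 2 ✓.

C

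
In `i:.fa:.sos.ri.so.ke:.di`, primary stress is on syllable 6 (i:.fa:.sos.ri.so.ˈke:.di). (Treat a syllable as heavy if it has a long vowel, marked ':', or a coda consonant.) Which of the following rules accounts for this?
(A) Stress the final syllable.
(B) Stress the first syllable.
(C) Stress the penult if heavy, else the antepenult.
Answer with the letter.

C

Rule A → syllable 7 (observed: 6).
Rule B → syllable 1 (observed: 6).
Rule C → syllable 6 ✓.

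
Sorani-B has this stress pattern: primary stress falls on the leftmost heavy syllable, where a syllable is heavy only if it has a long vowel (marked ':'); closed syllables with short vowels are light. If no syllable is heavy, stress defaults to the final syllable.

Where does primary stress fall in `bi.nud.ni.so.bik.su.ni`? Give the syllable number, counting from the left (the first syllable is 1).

Weights: 1 bi L, 2 nud L, 3 ni L, 4 so L, 5 bik L, 6 su L, 7 ni L.
No heavy syllable in the domain; default to the final syllable = syllable 7.
Primary stress: syllable 7 → bi.nud.ni.so.bik.su.ˈni.

7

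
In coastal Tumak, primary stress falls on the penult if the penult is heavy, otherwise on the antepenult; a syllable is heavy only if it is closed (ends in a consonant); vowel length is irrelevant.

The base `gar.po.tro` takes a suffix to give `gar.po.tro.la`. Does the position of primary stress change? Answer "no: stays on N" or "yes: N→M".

yes: 1→2

Base `gar.po.tro` (3 syllables):
  Weights: 1 gar H, 2 po L, 3 tro L.
  The penult (syllable 2, po) is light, so stress falls on the antepenult (syllable 1, gar).
  → primary stress on syllable 1.
Suffixed `gar.po.tro.la` (4 syllables):
  Weights: 2 po L, 3 tro L, 4 la L.
  The penult (syllable 3, tro) is light, so stress falls on the antepenult (syllable 2, po).
  → primary stress on syllable 2.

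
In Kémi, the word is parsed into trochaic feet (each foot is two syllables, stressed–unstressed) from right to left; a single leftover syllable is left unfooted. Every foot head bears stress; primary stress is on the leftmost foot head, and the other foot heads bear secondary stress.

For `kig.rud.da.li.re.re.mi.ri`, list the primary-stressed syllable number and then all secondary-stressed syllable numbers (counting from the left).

primary 1, secondary 3, 5, 7

Parse right to left into trochaic (ˈσσ) feet: (ˈkig.rud) (ˈda.li) (ˈre.re) (ˈmi.ri).
Foot heads (stressed positions): 1, 3, 5, 7.
End Rule Leftmost: primary stress on the leftmost head = syllable 1.
Secondary stress on 3, 5, 7: ˈkig.rud.ˌda.li.ˌre.re.ˌmi.ri.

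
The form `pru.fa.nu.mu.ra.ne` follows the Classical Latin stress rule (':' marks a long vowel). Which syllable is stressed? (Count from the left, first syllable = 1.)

4

Classical Latin: stress the penult if heavy (long vowel or closed), else the antepenult.
Weights: 4 mu L, 5 ra L, 6 ne L.
The penult (syllable 5, ra) is light, so stress falls on the antepenult (syllable 4, mu).
Stress on syllable 4: pru.fa.nu.ˈmu.ra.ne.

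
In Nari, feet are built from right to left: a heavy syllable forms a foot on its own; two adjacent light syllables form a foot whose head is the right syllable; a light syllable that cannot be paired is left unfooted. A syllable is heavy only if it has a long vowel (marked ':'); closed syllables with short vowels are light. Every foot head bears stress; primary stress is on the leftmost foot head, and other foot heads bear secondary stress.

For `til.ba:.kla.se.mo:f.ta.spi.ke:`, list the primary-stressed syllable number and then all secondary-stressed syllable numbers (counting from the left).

primary 2, secondary 4, 5, 7, 8

Weights: 1 til L, 2 ba: H, 3 kla L, 4 se L, 5 mo:f H, 6 ta L, 7 spi L, 8 ke: H.
Parse right to left (heavy = foot alone; LL = one foot; stranded L unfooted): til (ˈba:) (kla.ˈse) (ˈmo:f) (ta.ˈspi) (ˈke:).
Foot heads: 2, 4, 5, 7, 8.
Primary stress on the leftmost head = syllable 2.
Secondary stress on 4, 5, 7, 8: til.ˈba:.kla.ˌse.ˌmo:f.ta.ˌspi.ˌke:.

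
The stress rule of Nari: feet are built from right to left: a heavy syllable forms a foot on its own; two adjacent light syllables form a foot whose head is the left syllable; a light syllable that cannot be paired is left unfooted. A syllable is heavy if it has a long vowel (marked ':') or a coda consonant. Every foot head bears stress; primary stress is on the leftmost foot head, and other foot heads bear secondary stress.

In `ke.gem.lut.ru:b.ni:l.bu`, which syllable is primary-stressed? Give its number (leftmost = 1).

2

Weights: 1 ke L, 2 gem H, 3 lut H, 4 ru:b H, 5 ni:l H, 6 bu L.
Parse right to left (heavy = foot alone; LL = one foot; stranded L unfooted): ke (ˈgem) (ˈlut) (ˈru:b) (ˈni:l) bu.
Foot heads: 2, 3, 4, 5.
Primary stress on the leftmost head = syllable 2.
Primary stress: syllable 2 → ke.ˈgem.lut.ru:b.ni:l.bu.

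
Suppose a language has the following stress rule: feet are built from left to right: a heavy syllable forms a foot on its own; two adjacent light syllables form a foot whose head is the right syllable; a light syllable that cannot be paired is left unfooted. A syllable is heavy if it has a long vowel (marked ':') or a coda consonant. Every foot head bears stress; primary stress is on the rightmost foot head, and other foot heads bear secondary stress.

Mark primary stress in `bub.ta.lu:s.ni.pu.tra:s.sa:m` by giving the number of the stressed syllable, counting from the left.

Weights: 1 bub H, 2 ta L, 3 lu:s H, 4 ni L, 5 pu L, 6 tra:s H, 7 sa:m H.
Parse left to right (heavy = foot alone; LL = one foot; stranded L unfooted): (ˈbub) ta (ˈlu:s) (ni.ˈpu) (ˈtra:s) (ˈsa:m).
Foot heads: 1, 3, 5, 6, 7.
Primary stress on the rightmost head = syllable 7.
Primary stress: syllable 7 → bub.ta.lu:s.ni.pu.tra:s.ˈsa:m.

7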